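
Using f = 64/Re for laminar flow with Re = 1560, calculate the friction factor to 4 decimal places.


f = 64 / Re
f = 64 / 1560
f = 0.0410


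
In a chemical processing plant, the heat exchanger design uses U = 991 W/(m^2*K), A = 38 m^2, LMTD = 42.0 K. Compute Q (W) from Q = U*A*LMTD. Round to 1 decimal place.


Q = U * A * LMTD
Q = 991 * 38 * 42.0
Q = 1581636.0 W


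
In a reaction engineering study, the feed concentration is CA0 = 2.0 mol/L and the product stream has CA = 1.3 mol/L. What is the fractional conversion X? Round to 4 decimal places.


X = (CA0 - CA) / CA0
X = (2.0 - 1.3) / 2.0
X = 0.7 / 2.0
X = 0.3500


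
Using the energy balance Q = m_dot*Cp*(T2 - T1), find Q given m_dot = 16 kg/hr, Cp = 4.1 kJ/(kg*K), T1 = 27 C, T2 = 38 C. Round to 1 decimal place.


Q = m_dot * Cp * (T2 - T1)
Q = 16 * 4.1 * (38 - 27)
Q = 16 * 4.1 * 11
Q = 721.6 kJ/hr


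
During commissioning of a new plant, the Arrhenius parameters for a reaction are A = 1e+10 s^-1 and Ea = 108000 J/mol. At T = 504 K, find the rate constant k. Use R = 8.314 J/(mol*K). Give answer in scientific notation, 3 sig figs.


k = A * exp(-Ea/(R*T))
k = 1e+10 * exp(-108000 / (8.314 * 504))
k = 1e+10 * exp(-25.774082)
k = 6.40e-02


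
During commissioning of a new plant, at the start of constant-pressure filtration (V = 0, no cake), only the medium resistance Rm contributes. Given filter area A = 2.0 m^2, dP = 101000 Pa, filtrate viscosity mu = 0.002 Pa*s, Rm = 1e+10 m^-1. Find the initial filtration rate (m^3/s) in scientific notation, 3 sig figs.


rate = A * dP / (mu * Rm)
rate = 2.0 * 101000 / (0.002 * 1e+10)
rate = 202000.0 / 2.000e+07
rate = 1.01e-02 m^3/s


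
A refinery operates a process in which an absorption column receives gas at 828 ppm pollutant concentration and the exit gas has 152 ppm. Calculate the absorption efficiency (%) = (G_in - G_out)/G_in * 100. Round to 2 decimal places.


Efficiency = (G_in - G_out) / G_in * 100%
Efficiency = (828 - 152) / 828 * 100
Efficiency = 676 / 828 * 100
Efficiency = 81.64%


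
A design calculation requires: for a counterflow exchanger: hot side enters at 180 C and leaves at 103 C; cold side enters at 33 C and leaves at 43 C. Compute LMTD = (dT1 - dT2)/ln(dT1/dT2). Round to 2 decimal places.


dT1 = Th_in - Tc_out = 180 - 43 = 137
dT2 = Th_out - Tc_in = 103 - 33 = 70
LMTD = (dT1 - dT2) / ln(dT1/dT2)
LMTD = (137 - 70) / ln(137/70)
LMTD = 99.78 K


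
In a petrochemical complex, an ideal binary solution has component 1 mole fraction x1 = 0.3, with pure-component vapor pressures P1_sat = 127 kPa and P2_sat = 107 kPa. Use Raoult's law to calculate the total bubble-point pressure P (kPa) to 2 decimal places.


P = x1*P1_sat + x2*P2_sat
x2 = 1 - x1 = 1 - 0.3 = 0.7
P = 0.3*127 + 0.7*107
P = 38.1 + 74.9
P = 113.00 kPa


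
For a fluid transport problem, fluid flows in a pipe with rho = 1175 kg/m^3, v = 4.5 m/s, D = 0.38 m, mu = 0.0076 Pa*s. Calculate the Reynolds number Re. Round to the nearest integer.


Re = rho * v * D / mu
Re = 1175 * 4.5 * 0.38 / 0.0076
Re = 2009.25 / 0.0076
Re = 264375


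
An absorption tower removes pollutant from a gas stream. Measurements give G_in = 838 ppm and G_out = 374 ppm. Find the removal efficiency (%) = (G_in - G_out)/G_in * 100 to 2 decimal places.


Efficiency = (G_in - G_out) / G_in * 100%
Efficiency = (838 - 374) / 838 * 100
Efficiency = 464 / 838 * 100
Efficiency = 55.37%


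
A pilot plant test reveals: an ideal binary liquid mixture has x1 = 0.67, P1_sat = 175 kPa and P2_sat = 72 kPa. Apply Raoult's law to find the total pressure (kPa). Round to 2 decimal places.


P = x1*P1_sat + x2*P2_sat
x2 = 1 - x1 = 1 - 0.67 = 0.33
P = 0.67*175 + 0.33*72
P = 117.25 + 23.76
P = 141.01 kPa


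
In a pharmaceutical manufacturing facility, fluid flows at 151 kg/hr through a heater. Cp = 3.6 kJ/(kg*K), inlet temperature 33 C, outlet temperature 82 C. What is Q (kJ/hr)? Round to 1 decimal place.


Q = m_dot * Cp * (T2 - T1)
Q = 151 * 3.6 * (82 - 33)
Q = 151 * 3.6 * 49
Q = 26636.4 kJ/hr


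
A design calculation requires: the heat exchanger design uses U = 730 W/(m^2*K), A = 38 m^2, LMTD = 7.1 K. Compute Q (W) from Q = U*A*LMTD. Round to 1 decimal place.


Q = U * A * LMTD
Q = 730 * 38 * 7.1
Q = 196954.0 W


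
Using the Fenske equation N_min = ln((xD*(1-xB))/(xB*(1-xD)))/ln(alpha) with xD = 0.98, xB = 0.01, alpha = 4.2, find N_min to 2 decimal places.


N_min = ln((xD*(1-xB))/(xB*(1-xD))) / ln(alpha)
Numerator inside ln: 0.9702 / 0.0002 = 4851.0
ln(4851.0) = 8.48694
ln(alpha) = ln(4.2) = 1.435085
N_min = 8.48694 / 1.435085 = 5.91


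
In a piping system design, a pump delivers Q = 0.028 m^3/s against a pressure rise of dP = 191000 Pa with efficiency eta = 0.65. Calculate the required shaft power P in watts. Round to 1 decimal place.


P = Q * dP / eta
P = 0.028 * 191000 / 0.65
P = 5348.0 / 0.65
P = 8227.7 W


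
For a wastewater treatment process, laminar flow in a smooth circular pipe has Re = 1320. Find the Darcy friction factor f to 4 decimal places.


f = 64 / Re
f = 64 / 1320
f = 0.0485


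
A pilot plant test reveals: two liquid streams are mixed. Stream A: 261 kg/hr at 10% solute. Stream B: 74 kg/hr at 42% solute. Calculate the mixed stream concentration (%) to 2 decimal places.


Mass balance on solute: F1*x1 + F2*x2 = F3*x3
F3 = F1 + F2 = 261 + 74 = 335 kg/hr
x3 = (F1*x1 + F2*x2)/F3
x3 = (261*0.1 + 74*0.42) / 335
x3 = 17.07%


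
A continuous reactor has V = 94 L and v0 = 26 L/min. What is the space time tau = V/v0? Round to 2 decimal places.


tau = V / v0
tau = 94 / 26
tau = 3.62 min


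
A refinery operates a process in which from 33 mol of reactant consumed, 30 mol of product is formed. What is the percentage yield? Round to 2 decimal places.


Yield = (moles product / moles consumed) * 100%
Yield = (30 / 33) * 100
Yield = 0.9091 * 100
Yield = 90.91%


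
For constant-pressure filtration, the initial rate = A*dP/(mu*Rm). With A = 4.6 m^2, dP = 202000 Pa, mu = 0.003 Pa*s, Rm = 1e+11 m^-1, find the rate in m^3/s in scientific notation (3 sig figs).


rate = A * dP / (mu * Rm)
rate = 4.6 * 202000 / (0.003 * 1e+11)
rate = 929200.0 / 3.000e+08
rate = 3.10e-03 m^3/s


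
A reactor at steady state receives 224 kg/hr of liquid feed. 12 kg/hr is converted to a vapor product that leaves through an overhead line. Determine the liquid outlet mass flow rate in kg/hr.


Steady-state mass balance on the main outlet: F_out = F_in - F_removed
F_out = 224 - 12
F_out = 212 kg/hr


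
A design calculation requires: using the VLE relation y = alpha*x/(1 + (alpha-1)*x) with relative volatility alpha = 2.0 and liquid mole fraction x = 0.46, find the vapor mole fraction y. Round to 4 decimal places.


y = alpha*x / (1 + (alpha-1)*x)
y = 2.0*0.46 / (1 + (2.0-1)*0.46)
y = 0.92 / (1 + 0.46)
y = 0.92 / 1.46
y = 0.6301


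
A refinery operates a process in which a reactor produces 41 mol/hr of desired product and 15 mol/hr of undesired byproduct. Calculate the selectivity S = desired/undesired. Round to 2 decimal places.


S = desired product rate / undesired product rate
S = 41 / 15
S = 2.73


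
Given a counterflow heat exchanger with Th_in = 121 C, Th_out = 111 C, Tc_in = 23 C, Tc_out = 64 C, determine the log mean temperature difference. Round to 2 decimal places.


dT1 = Th_in - Tc_out = 121 - 64 = 57
dT2 = Th_out - Tc_in = 111 - 23 = 88
LMTD = (dT1 - dT2) / ln(dT1/dT2)
LMTD = (57 - 88) / ln(57/88)
LMTD = 71.38 K


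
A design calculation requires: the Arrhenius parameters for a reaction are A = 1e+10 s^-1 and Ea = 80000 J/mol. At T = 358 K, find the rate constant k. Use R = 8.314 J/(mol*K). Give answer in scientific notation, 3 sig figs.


k = A * exp(-Ea/(R*T))
k = 1e+10 * exp(-80000 / (8.314 * 358))
k = 1e+10 * exp(-26.877999)
k = 2.12e-02


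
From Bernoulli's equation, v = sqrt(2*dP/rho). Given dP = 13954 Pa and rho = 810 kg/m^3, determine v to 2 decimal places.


v = sqrt(2*dP/rho)
v = sqrt(2*13954/810)
v = sqrt(34.454321)
v = 5.87 m/s


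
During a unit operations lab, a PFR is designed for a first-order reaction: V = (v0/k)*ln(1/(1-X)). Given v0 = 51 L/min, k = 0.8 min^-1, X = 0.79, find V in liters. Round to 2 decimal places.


V = (v0/k) * ln(1/(1-X))
V = (51/0.8) * ln(1/(1-0.79))
V = 63.75 * ln(4.761905)
V = 63.75 * 1.560648
V = 99.49 L


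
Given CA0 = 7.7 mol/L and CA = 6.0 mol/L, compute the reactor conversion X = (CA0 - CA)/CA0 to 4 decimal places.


X = (CA0 - CA) / CA0
X = (7.7 - 6.0) / 7.7
X = 1.7 / 7.7
X = 0.2208


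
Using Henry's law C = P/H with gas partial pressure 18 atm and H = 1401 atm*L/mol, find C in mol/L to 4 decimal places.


C = P / H
C = 18 / 1401
C = 0.0128 mol/L


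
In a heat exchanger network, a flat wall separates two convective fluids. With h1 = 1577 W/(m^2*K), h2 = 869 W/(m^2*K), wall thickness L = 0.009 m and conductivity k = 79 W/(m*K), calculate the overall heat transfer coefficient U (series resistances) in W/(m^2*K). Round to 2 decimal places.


1/U = 1/h1 + L/k + 1/h2
1/U = 1/1577 + 0.009/79 + 1/869
1/U = 0.0006341154 + 0.0001139241 + 0.001150748
1/U = 0.0018987875
U = 526.65 W/(m^2*K)


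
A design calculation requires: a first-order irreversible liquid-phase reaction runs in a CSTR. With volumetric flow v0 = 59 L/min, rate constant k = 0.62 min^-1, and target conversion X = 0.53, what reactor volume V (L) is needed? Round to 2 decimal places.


V = v0 * X / (k * (1 - X))
V = 59 * 0.53 / (0.62 * (1 - 0.53))
V = 31.27 / (0.62 * 0.47)
V = 31.27 / 0.2914
V = 107.31 L


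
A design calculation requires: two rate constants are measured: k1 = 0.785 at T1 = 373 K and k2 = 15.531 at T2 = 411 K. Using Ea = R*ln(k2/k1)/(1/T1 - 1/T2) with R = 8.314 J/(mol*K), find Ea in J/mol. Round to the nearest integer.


Ea = R * ln(k2/k1) / (1/T1 - 1/T2)
ln(k2/k1) = ln(15.531/0.785) = 2.9849096
1/T1 - 1/T2 = 1/373 - 1/411 = 0.000247875123
Ea = 8.314 * 2.9849096 / 0.000247875123
Ea = 100117 J/mol


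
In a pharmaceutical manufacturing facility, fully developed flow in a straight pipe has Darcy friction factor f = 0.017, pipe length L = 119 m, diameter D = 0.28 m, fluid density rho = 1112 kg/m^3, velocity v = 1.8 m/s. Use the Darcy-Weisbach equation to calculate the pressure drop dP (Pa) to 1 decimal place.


dP = f * (L/D) * (rho*v^2/2)
dP = 0.017 * (119/0.28) * (1112*1.8^2/2)
L/D = 425.0
rho*v^2/2 = 1112*3.24/2 = 1801.44
dP = 0.017 * 425.0 * 1801.44
dP = 13015.4 Pa


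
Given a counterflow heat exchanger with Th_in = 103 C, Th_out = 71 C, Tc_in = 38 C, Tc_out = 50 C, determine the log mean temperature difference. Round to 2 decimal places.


dT1 = Th_in - Tc_out = 103 - 50 = 53
dT2 = Th_out - Tc_in = 71 - 38 = 33
LMTD = (dT1 - dT2) / ln(dT1/dT2)
LMTD = (53 - 33) / ln(53/33)
LMTD = 42.21 K


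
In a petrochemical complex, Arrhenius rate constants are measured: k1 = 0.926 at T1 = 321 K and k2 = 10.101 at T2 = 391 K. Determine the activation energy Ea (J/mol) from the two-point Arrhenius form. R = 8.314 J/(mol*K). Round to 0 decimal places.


Ea = R * ln(k2/k1) / (1/T1 - 1/T2)
ln(k2/k1) = ln(10.101/0.926) = 2.3895155
1/T1 - 1/T2 = 1/321 - 1/391 = 0.00055772004
Ea = 8.314 * 2.3895155 / 0.00055772004
Ea = 35621 J/mol


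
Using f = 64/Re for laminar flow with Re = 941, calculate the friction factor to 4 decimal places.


f = 64 / Re
f = 64 / 941
f = 0.0680


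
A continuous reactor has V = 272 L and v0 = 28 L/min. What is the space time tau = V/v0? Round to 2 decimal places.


tau = V / v0
tau = 272 / 28
tau = 9.71 min


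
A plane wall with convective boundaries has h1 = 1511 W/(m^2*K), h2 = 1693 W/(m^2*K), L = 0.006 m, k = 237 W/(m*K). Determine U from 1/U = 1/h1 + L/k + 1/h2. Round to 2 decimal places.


1/U = 1/h1 + L/k + 1/h2
1/U = 1/1511 + 0.006/237 + 1/1693
1/U = 0.0006618134 + 2.53165e-05 + 0.0005906675
1/U = 0.0012777974
U = 782.60 W/(m^2*K)


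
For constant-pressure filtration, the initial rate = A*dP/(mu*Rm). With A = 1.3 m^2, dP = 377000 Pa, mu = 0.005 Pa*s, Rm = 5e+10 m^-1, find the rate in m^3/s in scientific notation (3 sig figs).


rate = A * dP / (mu * Rm)
rate = 1.3 * 377000 / (0.005 * 5e+10)
rate = 490100.0 / 2.500e+08
rate = 1.96e-03 m^3/s


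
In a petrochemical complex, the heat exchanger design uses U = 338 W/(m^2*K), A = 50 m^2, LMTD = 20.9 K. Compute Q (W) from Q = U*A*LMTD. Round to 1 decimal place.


Q = U * A * LMTD
Q = 338 * 50 * 20.9
Q = 353210.0 W


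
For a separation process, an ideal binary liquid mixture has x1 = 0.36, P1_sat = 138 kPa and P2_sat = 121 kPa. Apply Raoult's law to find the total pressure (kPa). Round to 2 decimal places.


P = x1*P1_sat + x2*P2_sat
x2 = 1 - x1 = 1 - 0.36 = 0.64
P = 0.36*138 + 0.64*121
P = 49.68 + 77.44
P = 127.12 kPa


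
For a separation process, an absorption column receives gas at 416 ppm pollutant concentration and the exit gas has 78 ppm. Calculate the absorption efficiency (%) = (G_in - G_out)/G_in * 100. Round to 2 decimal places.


Efficiency = (G_in - G_out) / G_in * 100%
Efficiency = (416 - 78) / 416 * 100
Efficiency = 338 / 416 * 100
Efficiency = 81.25%


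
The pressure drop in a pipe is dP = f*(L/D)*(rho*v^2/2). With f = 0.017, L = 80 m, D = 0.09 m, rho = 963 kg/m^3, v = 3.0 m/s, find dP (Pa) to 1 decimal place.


dP = f * (L/D) * (rho*v^2/2)
dP = 0.017 * (80/0.09) * (963*3.0^2/2)
L/D = 888.88888889
rho*v^2/2 = 963*9.0/2 = 4333.5
dP = 0.017 * 888.88888889 * 4333.5
dP = 65484.0 Pa


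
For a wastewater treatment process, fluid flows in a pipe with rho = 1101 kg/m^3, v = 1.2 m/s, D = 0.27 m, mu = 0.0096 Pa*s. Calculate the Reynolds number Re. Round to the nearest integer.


Re = rho * v * D / mu
Re = 1101 * 1.2 * 0.27 / 0.0096
Re = 356.724 / 0.0096
Re = 37159


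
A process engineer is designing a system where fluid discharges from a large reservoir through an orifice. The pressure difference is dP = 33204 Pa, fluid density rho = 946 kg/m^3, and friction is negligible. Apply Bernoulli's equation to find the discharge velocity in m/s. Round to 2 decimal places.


v = sqrt(2*dP/rho)
v = sqrt(2*33204/946)
v = sqrt(70.198732)
v = 8.38 m/s


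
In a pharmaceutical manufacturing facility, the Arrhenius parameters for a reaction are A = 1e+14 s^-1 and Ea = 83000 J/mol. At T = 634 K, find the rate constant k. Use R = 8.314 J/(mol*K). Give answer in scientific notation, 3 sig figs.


k = A * exp(-Ea/(R*T))
k = 1e+14 * exp(-83000 / (8.314 * 634))
k = 1e+14 * exp(-15.746311)
k = 1.45e+07


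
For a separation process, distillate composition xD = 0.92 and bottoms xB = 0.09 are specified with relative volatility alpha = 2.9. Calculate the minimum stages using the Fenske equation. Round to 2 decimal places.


N_min = ln((xD*(1-xB))/(xB*(1-xD))) / ln(alpha)
Numerator inside ln: 0.8372 / 0.0072 = 116.277778
ln(116.277778) = 4.755982
ln(alpha) = ln(2.9) = 1.064711
N_min = 4.755982 / 1.064711 = 4.47


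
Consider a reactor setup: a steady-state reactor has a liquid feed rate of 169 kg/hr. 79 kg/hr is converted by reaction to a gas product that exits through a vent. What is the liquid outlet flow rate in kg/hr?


Steady-state mass balance on the main outlet: F_out = F_in - F_removed
F_out = 169 - 79
F_out = 90 kg/hr


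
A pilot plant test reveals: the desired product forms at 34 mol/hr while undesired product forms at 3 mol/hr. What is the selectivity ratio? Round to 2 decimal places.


S = desired product rate / undesired product rate
S = 34 / 3
S = 11.33


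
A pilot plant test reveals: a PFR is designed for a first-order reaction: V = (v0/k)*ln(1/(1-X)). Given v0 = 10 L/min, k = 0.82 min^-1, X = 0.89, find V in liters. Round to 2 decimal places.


V = (v0/k) * ln(1/(1-X))
V = (10/0.82) * ln(1/(1-0.89))
V = 12.195122 * ln(9.090909)
V = 12.195122 * 2.207275
V = 26.92 L


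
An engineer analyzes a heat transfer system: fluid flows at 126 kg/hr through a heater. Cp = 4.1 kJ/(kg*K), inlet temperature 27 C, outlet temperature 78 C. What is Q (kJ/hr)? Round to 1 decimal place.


Q = m_dot * Cp * (T2 - T1)
Q = 126 * 4.1 * (78 - 27)
Q = 126 * 4.1 * 51
Q = 26346.6 kJ/hr


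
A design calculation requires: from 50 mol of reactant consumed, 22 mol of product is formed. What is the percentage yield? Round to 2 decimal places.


Yield = (moles product / moles consumed) * 100%
Yield = (22 / 50) * 100
Yield = 0.44 * 100
Yield = 44.00%


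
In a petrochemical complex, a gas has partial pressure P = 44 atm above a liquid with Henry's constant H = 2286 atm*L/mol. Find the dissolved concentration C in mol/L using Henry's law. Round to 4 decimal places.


C = P / H
C = 44 / 2286
C = 0.0192 mol/L


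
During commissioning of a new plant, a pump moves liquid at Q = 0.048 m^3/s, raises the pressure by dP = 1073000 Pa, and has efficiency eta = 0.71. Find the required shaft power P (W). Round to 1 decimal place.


P = Q * dP / eta
P = 0.048 * 1073000 / 0.71
P = 51504.0 / 0.71
P = 72540.8 W


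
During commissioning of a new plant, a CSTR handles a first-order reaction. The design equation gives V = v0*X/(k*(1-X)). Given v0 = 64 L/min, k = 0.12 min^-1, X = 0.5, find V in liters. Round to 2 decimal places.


V = v0 * X / (k * (1 - X))
V = 64 * 0.5 / (0.12 * (1 - 0.5))
V = 32.0 / (0.12 * 0.5)
V = 32.0 / 0.06
V = 533.33 L


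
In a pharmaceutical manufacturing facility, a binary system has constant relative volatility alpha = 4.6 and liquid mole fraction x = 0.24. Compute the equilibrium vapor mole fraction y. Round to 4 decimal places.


y = alpha*x / (1 + (alpha-1)*x)
y = 4.6*0.24 / (1 + (4.6-1)*0.24)
y = 1.104 / (1 + 0.864)
y = 1.104 / 1.864
y = 0.5923


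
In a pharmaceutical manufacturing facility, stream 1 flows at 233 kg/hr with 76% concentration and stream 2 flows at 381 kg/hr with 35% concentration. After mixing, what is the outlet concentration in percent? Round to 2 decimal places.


Mass balance on solute: F1*x1 + F2*x2 = F3*x3
F3 = F1 + F2 = 233 + 381 = 614 kg/hr
x3 = (F1*x1 + F2*x2)/F3
x3 = (233*0.76 + 381*0.35) / 614
x3 = 50.56%


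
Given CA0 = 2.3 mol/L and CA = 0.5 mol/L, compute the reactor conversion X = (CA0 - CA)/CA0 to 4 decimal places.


X = (CA0 - CA) / CA0
X = (2.3 - 0.5) / 2.3
X = 1.8 / 2.3
X = 0.7826


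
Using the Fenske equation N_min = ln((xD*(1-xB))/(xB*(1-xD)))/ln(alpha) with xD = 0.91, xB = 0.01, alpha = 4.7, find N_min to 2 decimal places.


N_min = ln((xD*(1-xB))/(xB*(1-xD))) / ln(alpha)
Numerator inside ln: 0.9009 / 0.0009 = 1001.0
ln(1001.0) = 6.908755
ln(alpha) = ln(4.7) = 1.547563
N_min = 6.908755 / 1.547563 = 4.46


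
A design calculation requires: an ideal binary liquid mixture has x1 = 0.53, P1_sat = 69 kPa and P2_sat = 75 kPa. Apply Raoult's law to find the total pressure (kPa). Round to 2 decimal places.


P = x1*P1_sat + x2*P2_sat
x2 = 1 - x1 = 1 - 0.53 = 0.47
P = 0.53*69 + 0.47*75
P = 36.57 + 35.25
P = 71.82 kPa


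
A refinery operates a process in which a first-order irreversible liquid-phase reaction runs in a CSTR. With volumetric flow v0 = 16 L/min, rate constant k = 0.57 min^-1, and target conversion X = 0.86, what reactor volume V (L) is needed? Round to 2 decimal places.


V = v0 * X / (k * (1 - X))
V = 16 * 0.86 / (0.57 * (1 - 0.86))
V = 13.76 / (0.57 * 0.14)
V = 13.76 / 0.0798
V = 172.43 L


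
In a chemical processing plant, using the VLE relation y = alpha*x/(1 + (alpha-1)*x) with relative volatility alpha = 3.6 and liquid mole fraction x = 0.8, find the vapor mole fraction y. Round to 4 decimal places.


y = alpha*x / (1 + (alpha-1)*x)
y = 3.6*0.8 / (1 + (3.6-1)*0.8)
y = 2.88 / (1 + 2.08)
y = 2.88 / 3.08
y = 0.9351


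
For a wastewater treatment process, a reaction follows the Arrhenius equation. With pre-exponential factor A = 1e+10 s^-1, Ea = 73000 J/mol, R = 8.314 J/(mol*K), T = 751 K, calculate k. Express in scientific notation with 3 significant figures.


k = A * exp(-Ea/(R*T))
k = 1e+10 * exp(-73000 / (8.314 * 751))
k = 1e+10 * exp(-11.691572)
k = 8.36e+04


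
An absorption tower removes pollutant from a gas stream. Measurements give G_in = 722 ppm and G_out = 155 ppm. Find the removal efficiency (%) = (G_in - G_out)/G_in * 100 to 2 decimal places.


Efficiency = (G_in - G_out) / G_in * 100%
Efficiency = (722 - 155) / 722 * 100
Efficiency = 567 / 722 * 100
Efficiency = 78.53%


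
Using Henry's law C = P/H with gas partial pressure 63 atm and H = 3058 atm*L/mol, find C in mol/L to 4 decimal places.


C = P / H
C = 63 / 3058
C = 0.0206 mol/L


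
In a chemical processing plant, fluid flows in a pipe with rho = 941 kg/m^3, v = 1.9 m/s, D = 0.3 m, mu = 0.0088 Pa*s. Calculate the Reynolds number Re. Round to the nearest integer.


Re = rho * v * D / mu
Re = 941 * 1.9 * 0.3 / 0.0088
Re = 536.37 / 0.0088
Re = 60951


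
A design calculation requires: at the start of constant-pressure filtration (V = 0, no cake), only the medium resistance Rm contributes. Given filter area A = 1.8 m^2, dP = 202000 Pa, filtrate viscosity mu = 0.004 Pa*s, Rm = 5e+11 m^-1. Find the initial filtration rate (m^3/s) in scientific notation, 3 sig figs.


rate = A * dP / (mu * Rm)
rate = 1.8 * 202000 / (0.004 * 5e+11)
rate = 363600.0 / 2.000e+09
rate = 1.82e-04 m^3/s


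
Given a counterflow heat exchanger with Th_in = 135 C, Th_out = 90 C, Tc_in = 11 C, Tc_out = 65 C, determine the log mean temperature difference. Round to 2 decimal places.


dT1 = Th_in - Tc_out = 135 - 65 = 70
dT2 = Th_out - Tc_in = 90 - 11 = 79
LMTD = (dT1 - dT2) / ln(dT1/dT2)
LMTD = (70 - 79) / ln(70/79)
LMTD = 74.41 K


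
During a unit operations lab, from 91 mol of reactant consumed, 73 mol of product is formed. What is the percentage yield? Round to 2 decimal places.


Yield = (moles product / moles consumed) * 100%
Yield = (73 / 91) * 100
Yield = 0.8022 * 100
Yield = 80.22%


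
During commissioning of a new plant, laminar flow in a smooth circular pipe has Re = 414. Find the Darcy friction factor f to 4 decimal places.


f = 64 / Re
f = 64 / 414
f = 0.1546


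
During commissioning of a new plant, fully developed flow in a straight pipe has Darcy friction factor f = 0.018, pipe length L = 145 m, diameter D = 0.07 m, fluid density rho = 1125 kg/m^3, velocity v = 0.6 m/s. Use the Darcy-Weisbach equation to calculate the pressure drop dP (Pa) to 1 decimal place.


dP = f * (L/D) * (rho*v^2/2)
dP = 0.018 * (145/0.07) * (1125*0.6^2/2)
L/D = 2071.42857143
rho*v^2/2 = 1125*0.36/2 = 202.5
dP = 0.018 * 2071.42857143 * 202.5
dP = 7550.4 Pa


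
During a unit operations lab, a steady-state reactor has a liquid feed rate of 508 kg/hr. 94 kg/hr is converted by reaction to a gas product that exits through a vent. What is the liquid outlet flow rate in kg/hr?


Steady-state mass balance on the main outlet: F_out = F_in - F_removed
F_out = 508 - 94
F_out = 414 kg/hr


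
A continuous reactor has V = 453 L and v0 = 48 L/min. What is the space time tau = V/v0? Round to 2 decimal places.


tau = V / v0
tau = 453 / 48
tau = 9.44 min


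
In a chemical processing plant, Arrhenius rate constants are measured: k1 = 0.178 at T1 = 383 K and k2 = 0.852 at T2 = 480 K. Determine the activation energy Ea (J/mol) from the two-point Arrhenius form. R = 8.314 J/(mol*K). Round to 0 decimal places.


Ea = R * ln(k2/k1) / (1/T1 - 1/T2)
ln(k2/k1) = ln(0.852/0.178) = 1.565803
1/T1 - 1/T2 = 1/383 - 1/480 = 0.000527632724
Ea = 8.314 * 1.565803 / 0.000527632724
Ea = 24673 J/mol


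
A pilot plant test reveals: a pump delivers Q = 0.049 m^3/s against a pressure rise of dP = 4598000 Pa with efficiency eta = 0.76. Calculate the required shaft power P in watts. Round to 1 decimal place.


P = Q * dP / eta
P = 0.049 * 4598000 / 0.76
P = 225302.0 / 0.76
P = 296450.0 W


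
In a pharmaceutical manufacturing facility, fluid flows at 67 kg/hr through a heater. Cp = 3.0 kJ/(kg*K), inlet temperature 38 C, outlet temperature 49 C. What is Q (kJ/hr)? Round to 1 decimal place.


Q = m_dot * Cp * (T2 - T1)
Q = 67 * 3.0 * (49 - 38)
Q = 67 * 3.0 * 11
Q = 2211.0 kJ/hr


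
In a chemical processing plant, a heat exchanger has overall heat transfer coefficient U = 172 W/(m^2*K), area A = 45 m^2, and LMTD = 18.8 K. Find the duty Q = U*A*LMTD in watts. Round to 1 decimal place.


Q = U * A * LMTD
Q = 172 * 45 * 18.8
Q = 145512.0 W


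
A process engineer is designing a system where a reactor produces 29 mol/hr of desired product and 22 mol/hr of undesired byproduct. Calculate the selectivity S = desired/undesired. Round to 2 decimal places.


S = desired product rate / undesired product rate
S = 29 / 22
S = 1.32


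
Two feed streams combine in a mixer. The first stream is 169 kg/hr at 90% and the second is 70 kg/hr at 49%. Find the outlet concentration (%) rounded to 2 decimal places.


Mass balance on solute: F1*x1 + F2*x2 = F3*x3
F3 = F1 + F2 = 169 + 70 = 239 kg/hr
x3 = (F1*x1 + F2*x2)/F3
x3 = (169*0.9 + 70*0.49) / 239
x3 = 77.99%


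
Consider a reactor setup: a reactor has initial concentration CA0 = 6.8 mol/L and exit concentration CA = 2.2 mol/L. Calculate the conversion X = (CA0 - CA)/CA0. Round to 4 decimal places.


X = (CA0 - CA) / CA0
X = (6.8 - 2.2) / 6.8
X = 4.6 / 6.8
X = 0.6765


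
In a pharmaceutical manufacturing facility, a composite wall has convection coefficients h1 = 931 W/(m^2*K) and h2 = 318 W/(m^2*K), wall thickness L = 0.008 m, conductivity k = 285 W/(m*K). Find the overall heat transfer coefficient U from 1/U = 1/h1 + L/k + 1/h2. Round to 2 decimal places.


1/U = 1/h1 + L/k + 1/h2
1/U = 1/931 + 0.008/285 + 1/318
1/U = 0.0010741139 + 2.80702e-05 + 0.0031446541
1/U = 0.0042468382
U = 235.47 W/(m^2*K)


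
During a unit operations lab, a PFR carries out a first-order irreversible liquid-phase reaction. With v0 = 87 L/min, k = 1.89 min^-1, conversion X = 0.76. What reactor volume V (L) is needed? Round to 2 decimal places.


V = (v0/k) * ln(1/(1-X))
V = (87/1.89) * ln(1/(1-0.76))
V = 46.031746 * ln(4.166667)
V = 46.031746 * 1.427116
V = 65.69 L


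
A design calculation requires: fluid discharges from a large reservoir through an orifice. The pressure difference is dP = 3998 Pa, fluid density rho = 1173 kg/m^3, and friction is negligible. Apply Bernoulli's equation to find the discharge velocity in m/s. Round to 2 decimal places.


v = sqrt(2*dP/rho)
v = sqrt(2*3998/1173)
v = sqrt(6.816709)
v = 2.61 m/s


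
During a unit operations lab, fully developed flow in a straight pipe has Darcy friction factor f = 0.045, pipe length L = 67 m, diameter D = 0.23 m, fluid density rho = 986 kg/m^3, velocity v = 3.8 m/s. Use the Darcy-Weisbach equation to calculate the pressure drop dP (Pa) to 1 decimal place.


dP = f * (L/D) * (rho*v^2/2)
dP = 0.045 * (67/0.23) * (986*3.8^2/2)
L/D = 291.30434783
rho*v^2/2 = 986*14.44/2 = 7118.92
dP = 0.045 * 291.30434783 * 7118.92
dP = 93319.8 Pa


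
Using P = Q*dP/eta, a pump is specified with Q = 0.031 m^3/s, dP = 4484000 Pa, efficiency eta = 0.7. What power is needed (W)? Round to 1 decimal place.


P = Q * dP / eta
P = 0.031 * 4484000 / 0.7
P = 139004.0 / 0.7
P = 198577.1 W


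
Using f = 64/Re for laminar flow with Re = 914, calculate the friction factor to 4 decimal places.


f = 64 / Re
f = 64 / 914
f = 0.0700


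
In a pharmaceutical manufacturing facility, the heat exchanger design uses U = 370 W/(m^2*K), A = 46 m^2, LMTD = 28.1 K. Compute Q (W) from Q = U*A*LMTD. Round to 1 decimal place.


Q = U * A * LMTD
Q = 370 * 46 * 28.1
Q = 478262.0 W


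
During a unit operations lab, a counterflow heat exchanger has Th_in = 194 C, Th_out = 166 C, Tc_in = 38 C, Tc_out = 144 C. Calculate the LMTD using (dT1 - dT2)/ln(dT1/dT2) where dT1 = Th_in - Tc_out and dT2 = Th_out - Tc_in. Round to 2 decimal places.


dT1 = Th_in - Tc_out = 194 - 144 = 50
dT2 = Th_out - Tc_in = 166 - 38 = 128
LMTD = (dT1 - dT2) / ln(dT1/dT2)
LMTD = (50 - 128) / ln(50/128)
LMTD = 82.98 K


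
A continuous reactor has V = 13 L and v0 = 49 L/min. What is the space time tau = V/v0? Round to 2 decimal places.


tau = V / v0
tau = 13 / 49
tau = 0.27 min


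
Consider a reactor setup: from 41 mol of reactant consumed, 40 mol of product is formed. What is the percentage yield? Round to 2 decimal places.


Yield = (moles product / moles consumed) * 100%
Yield = (40 / 41) * 100
Yield = 0.9756 * 100
Yield = 97.56%


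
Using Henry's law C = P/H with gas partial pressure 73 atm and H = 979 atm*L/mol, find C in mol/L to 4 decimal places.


C = P / H
C = 73 / 979
C = 0.0746 mol/L


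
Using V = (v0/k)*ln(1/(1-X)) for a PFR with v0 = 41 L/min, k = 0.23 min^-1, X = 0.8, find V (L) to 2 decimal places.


V = (v0/k) * ln(1/(1-X))
V = (41/0.23) * ln(1/(1-0.8))
V = 178.26087 * ln(5.0)
V = 178.26087 * 1.609438
V = 286.90 L


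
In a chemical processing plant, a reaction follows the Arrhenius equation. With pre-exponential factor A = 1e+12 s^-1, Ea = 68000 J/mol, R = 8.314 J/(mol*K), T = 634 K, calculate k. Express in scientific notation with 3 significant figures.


k = A * exp(-Ea/(R*T))
k = 1e+12 * exp(-68000 / (8.314 * 634))
k = 1e+12 * exp(-12.900592)
k = 2.50e+06


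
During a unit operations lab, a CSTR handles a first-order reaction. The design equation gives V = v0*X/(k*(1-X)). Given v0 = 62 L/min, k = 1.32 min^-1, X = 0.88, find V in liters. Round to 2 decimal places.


V = v0 * X / (k * (1 - X))
V = 62 * 0.88 / (1.32 * (1 - 0.88))
V = 54.56 / (1.32 * 0.12)
V = 54.56 / 0.1584
V = 344.44 L


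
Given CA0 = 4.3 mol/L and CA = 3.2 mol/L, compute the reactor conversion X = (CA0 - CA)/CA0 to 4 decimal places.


X = (CA0 - CA) / CA0
X = (4.3 - 3.2) / 4.3
X = 1.1 / 4.3
X = 0.2558


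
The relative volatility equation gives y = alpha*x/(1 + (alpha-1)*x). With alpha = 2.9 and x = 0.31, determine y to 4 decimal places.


y = alpha*x / (1 + (alpha-1)*x)
y = 2.9*0.31 / (1 + (2.9-1)*0.31)
y = 0.899 / (1 + 0.589)
y = 0.899 / 1.589
y = 0.5658


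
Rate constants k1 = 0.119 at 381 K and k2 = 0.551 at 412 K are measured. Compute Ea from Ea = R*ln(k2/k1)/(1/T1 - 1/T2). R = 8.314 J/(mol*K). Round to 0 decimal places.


Ea = R * ln(k2/k1) / (1/T1 - 1/T2)
ln(k2/k1) = ln(0.551/0.119) = 1.5326113
1/T1 - 1/T2 = 1/381 - 1/412 = 0.00019748745
Ea = 8.314 * 1.5326113 / 0.00019748745
Ea = 64521 J/mol


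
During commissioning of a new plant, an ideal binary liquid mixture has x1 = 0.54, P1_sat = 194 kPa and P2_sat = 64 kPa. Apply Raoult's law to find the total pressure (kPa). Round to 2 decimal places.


P = x1*P1_sat + x2*P2_sat
x2 = 1 - x1 = 1 - 0.54 = 0.46
P = 0.54*194 + 0.46*64
P = 104.76 + 29.44
P = 134.20 kPa


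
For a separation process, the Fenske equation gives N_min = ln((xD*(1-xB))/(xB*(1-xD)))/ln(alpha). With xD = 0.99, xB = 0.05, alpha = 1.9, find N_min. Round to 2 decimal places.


N_min = ln((xD*(1-xB))/(xB*(1-xD))) / ln(alpha)
Numerator inside ln: 0.9405 / 0.0005 = 1881.0
ln(1881.0) = 7.539559
ln(alpha) = ln(1.9) = 0.641854
N_min = 7.539559 / 0.641854 = 11.75


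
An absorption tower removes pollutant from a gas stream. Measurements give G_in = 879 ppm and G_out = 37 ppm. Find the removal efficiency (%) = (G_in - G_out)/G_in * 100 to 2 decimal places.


Efficiency = (G_in - G_out) / G_in * 100%
Efficiency = (879 - 37) / 879 * 100
Efficiency = 842 / 879 * 100
Efficiency = 95.79%


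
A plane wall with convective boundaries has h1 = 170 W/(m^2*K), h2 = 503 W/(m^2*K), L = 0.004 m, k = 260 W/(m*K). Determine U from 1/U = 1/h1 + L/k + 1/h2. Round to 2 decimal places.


1/U = 1/h1 + L/k + 1/h2
1/U = 1/170 + 0.004/260 + 1/503
1/U = 0.0058823529 + 1.53846e-05 + 0.0019880716
1/U = 0.0078858091
U = 126.81 W/(m^2*K)


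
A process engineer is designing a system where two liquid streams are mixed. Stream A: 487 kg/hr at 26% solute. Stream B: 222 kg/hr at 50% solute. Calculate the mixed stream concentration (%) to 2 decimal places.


Mass balance on solute: F1*x1 + F2*x2 = F3*x3
F3 = F1 + F2 = 487 + 222 = 709 kg/hr
x3 = (F1*x1 + F2*x2)/F3
x3 = (487*0.26 + 222*0.5) / 709
x3 = 33.51%


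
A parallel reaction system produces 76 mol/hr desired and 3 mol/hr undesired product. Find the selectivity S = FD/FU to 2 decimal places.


S = desired product rate / undesired product rate
S = 76 / 3
S = 25.33


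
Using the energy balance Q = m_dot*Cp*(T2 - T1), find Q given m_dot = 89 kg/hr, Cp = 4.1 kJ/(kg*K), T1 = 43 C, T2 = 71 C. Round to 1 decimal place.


Q = m_dot * Cp * (T2 - T1)
Q = 89 * 4.1 * (71 - 43)
Q = 89 * 4.1 * 28
Q = 10217.2 kJ/hr


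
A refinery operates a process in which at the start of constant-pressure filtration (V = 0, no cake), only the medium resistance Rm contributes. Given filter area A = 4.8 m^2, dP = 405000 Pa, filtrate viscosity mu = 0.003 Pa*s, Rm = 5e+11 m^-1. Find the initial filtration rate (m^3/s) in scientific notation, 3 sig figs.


rate = A * dP / (mu * Rm)
rate = 4.8 * 405000 / (0.003 * 5e+11)
rate = 1944000.0 / 1.500e+09
rate = 1.30e-03 m^3/s


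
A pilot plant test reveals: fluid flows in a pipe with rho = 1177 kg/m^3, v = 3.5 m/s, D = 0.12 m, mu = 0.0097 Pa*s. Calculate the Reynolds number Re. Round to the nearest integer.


Re = rho * v * D / mu
Re = 1177 * 3.5 * 0.12 / 0.0097
Re = 494.34 / 0.0097
Re = 50963


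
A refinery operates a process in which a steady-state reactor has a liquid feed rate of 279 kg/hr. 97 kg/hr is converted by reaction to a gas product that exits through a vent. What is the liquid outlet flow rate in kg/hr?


Steady-state mass balance on the main outlet: F_out = F_in - F_removed
F_out = 279 - 97
F_out = 182 kg/hr


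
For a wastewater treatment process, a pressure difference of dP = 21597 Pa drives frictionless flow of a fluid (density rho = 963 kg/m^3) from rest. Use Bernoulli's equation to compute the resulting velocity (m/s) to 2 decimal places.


v = sqrt(2*dP/rho)
v = sqrt(2*21597/963)
v = sqrt(44.853583)
v = 6.70 m/s


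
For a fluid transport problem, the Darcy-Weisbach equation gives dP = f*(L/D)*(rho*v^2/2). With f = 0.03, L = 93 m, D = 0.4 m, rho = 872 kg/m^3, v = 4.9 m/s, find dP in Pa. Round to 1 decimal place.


dP = f * (L/D) * (rho*v^2/2)
dP = 0.03 * (93/0.4) * (872*4.9^2/2)
L/D = 232.5
rho*v^2/2 = 872*24.01/2 = 10468.36
dP = 0.03 * 232.5 * 10468.36
dP = 73016.8 Pa


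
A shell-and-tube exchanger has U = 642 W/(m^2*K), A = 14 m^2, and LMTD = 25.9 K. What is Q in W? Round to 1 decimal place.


Q = U * A * LMTD
Q = 642 * 14 * 25.9
Q = 232789.2 W


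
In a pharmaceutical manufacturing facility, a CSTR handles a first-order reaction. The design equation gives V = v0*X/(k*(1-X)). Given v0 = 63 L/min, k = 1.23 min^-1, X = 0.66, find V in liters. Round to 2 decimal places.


V = v0 * X / (k * (1 - X))
V = 63 * 0.66 / (1.23 * (1 - 0.66))
V = 41.58 / (1.23 * 0.34)
V = 41.58 / 0.4182
V = 99.43 L


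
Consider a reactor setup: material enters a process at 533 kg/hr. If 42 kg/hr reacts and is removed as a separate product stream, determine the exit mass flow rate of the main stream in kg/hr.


Steady-state mass balance on the main outlet: F_out = F_in - F_removed
F_out = 533 - 42
F_out = 491 kg/hr


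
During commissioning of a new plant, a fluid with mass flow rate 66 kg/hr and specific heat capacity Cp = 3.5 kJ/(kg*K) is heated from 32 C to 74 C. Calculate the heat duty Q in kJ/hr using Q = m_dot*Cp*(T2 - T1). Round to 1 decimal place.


Q = m_dot * Cp * (T2 - T1)
Q = 66 * 3.5 * (74 - 32)
Q = 66 * 3.5 * 42
Q = 9702.0 kJ/hr


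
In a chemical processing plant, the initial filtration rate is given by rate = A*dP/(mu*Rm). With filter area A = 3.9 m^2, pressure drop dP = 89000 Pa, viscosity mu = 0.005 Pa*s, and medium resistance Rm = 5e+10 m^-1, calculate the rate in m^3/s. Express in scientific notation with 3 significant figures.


rate = A * dP / (mu * Rm)
rate = 3.9 * 89000 / (0.005 * 5e+10)
rate = 347100.0 / 2.500e+08
rate = 1.39e-03 m^3/s


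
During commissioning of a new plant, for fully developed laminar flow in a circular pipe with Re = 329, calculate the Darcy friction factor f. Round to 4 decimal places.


f = 64 / Re
f = 64 / 329
f = 0.1945


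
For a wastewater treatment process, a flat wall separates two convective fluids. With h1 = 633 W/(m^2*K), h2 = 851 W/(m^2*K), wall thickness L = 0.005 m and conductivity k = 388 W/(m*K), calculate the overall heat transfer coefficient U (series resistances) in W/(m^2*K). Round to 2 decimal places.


1/U = 1/h1 + L/k + 1/h2
1/U = 1/633 + 0.005/388 + 1/851
1/U = 0.0015797788 + 1.28866e-05 + 0.0011750881
1/U = 0.0027677535
U = 361.30 W/(m^2*K)


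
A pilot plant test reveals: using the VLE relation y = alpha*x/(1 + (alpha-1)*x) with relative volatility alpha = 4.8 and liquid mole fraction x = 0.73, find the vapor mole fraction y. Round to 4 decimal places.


y = alpha*x / (1 + (alpha-1)*x)
y = 4.8*0.73 / (1 + (4.8-1)*0.73)
y = 3.504 / (1 + 2.774)
y = 3.504 / 3.774
y = 0.9285


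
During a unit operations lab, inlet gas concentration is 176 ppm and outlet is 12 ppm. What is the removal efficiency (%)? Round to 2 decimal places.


Efficiency = (G_in - G_out) / G_in * 100%
Efficiency = (176 - 12) / 176 * 100
Efficiency = 164 / 176 * 100
Efficiency = 93.18%


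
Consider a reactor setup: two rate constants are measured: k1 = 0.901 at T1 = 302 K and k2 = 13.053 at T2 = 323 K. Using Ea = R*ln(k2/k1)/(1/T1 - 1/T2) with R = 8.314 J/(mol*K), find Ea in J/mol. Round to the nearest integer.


Ea = R * ln(k2/k1) / (1/T1 - 1/T2)
ln(k2/k1) = ln(13.053/0.901) = 2.673268
1/T1 - 1/T2 = 1/302 - 1/323 = 0.000215283046
Ea = 8.314 * 2.673268 / 0.000215283046
Ea = 103239 J/mol


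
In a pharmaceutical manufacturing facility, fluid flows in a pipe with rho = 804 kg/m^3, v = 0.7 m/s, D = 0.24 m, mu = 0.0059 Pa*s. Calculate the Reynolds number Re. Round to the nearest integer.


Re = rho * v * D / mu
Re = 804 * 0.7 * 0.24 / 0.0059
Re = 135.072 / 0.0059
Re = 22894


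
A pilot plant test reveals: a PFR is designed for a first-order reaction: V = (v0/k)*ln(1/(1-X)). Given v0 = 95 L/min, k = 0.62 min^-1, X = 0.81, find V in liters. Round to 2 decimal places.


V = (v0/k) * ln(1/(1-X))
V = (95/0.62) * ln(1/(1-0.81))
V = 153.225806 * ln(5.263158)
V = 153.225806 * 1.660731
V = 254.47 L


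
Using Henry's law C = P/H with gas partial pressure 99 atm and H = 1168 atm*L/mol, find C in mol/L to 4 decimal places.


C = P / H
C = 99 / 1168
C = 0.0848 mol/L


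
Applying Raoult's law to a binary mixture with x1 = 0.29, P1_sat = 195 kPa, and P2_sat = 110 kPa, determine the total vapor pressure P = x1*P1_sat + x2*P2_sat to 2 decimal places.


P = x1*P1_sat + x2*P2_sat
x2 = 1 - x1 = 1 - 0.29 = 0.71
P = 0.29*195 + 0.71*110
P = 56.55 + 78.1
P = 134.65 kPa


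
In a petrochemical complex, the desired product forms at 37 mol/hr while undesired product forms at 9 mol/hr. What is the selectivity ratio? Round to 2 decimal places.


S = desired product rate / undesired product rate
S = 37 / 9
S = 4.11


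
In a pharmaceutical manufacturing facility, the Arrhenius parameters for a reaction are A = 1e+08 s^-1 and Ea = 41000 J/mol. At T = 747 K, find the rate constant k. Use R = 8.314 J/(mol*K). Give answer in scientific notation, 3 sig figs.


k = A * exp(-Ea/(R*T))
k = 1e+08 * exp(-41000 / (8.314 * 747))
k = 1e+08 * exp(-6.601661)
k = 1.36e+05


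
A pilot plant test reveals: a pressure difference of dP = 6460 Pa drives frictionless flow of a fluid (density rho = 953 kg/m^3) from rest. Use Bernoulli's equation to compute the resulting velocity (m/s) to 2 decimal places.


v = sqrt(2*dP/rho)
v = sqrt(2*6460/953)
v = sqrt(13.557188)
v = 3.68 m/s


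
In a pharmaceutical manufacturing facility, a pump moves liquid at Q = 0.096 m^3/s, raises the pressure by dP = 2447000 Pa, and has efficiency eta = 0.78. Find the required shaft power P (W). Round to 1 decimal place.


P = Q * dP / eta
P = 0.096 * 2447000 / 0.78
P = 234912.0 / 0.78
P = 301169.2 W


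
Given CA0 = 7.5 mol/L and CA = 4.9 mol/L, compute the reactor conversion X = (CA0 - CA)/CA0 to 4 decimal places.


X = (CA0 - CA) / CA0
X = (7.5 - 4.9) / 7.5
X = 2.6 / 7.5
X = 0.3467
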